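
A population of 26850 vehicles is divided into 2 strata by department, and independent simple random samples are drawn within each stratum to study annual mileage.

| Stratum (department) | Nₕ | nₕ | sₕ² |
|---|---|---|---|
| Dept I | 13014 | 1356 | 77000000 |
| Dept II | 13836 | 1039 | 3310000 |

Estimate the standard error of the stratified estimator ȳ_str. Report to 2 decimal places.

112.84

Var(ȳ_str) = Σₕ Wₕ²(1 − fₕ)sₕ²/nₕ with Wₕ = Nₕ/N, N = 26850.
Dept I: Wₕ = 0.48469274; term = 0.48469274²·(1 − 0.10419548)·77000000/1356 = 11950.259.
Dept II: Wₕ = 0.51530726; term = 0.51530726²·(1 − 0.07509396)·3310000/1039 = 782.42477.
Sum = 12732.684.
SE = √(12732.684) = 112.84.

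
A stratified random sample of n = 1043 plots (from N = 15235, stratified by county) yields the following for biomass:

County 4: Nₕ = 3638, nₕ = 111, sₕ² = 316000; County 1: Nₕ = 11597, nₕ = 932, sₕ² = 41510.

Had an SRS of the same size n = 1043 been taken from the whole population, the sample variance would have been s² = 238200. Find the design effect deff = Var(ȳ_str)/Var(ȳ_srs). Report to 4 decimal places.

Var(ȳ_str) = Σ Wₕ²(1−fₕ)sₕ²/nₕ with Wₕ = Nₕ/15235:
  County 4: (3638/15235)²·(1−111/3638)·316000/111 = 157.3792
  County 1: (11597/15235)²·(1−932/11597)·41510/932 = 23.733316
  → Var(ȳ_str) = 181.11252.
Var(ȳ_srs) = (1 − 1043/15235)·238200/1043 = 212.74462.
deff = 181.11252 / 212.74462 = 0.8513.

0.8513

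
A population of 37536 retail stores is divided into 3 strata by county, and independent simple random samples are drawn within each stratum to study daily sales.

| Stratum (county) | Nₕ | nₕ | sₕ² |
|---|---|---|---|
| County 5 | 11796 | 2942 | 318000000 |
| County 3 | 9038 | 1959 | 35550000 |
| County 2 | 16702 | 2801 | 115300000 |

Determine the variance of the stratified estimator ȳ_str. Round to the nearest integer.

15620

Var(ȳ_str) = Σₕ Wₕ²(1 − fₕ)sₕ²/nₕ with Wₕ = Nₕ/N, N = 37536.
County 5: Wₕ = 0.31425831; term = 0.31425831²·(1 − 0.24940658)·318000000/2942 = 8012.4024.
County 3: Wₕ = 0.24078218; term = 0.24078218²·(1 − 0.21675149)·35550000/1959 = 824.04976.
County 2: Wₕ = 0.44495951; term = 0.44495951²·(1 − 0.16770447)·115300000/2801 = 6783.2018.
Sum = 15619.654.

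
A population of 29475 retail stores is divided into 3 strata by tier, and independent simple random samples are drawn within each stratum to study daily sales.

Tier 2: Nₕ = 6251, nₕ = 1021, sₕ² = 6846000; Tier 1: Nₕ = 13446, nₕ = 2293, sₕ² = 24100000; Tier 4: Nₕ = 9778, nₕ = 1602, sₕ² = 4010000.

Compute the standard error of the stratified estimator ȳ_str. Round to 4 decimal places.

47.9258

Var(ȳ_str) = Σₕ Wₕ²(1 − fₕ)sₕ²/nₕ with Wₕ = Nₕ/N, N = 29475.
Tier 2: Wₕ = 0.21207803; term = 0.21207803²·(1 − 0.16333387)·6846000/1021 = 252.32176.
Tier 1: Wₕ = 0.45618321; term = 0.45618321²·(1 − 0.17053399)·24100000/2293 = 1814.2209.
Tier 4: Wₕ = 0.33173876; term = 0.33173876²·(1 − 0.16383719)·4010000/1602 = 230.33777.
Sum = 2296.8804.
SE = √(2296.8804) = 47.9258.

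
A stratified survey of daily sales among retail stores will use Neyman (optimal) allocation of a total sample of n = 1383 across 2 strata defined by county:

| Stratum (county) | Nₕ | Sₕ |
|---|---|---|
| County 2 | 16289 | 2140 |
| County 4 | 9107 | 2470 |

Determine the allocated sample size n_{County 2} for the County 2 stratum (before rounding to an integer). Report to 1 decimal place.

Neyman allocation: nₕ = n·NₕSₕ / Σⱼ NⱼSⱼ.
Σ NⱼSⱼ = 16289·2140 + 9107·2470 = 5.735275 × 10^7.
n_{County 2} = 1383·16289·2140 / (5.735275 × 10^7) = 840.6.

840.6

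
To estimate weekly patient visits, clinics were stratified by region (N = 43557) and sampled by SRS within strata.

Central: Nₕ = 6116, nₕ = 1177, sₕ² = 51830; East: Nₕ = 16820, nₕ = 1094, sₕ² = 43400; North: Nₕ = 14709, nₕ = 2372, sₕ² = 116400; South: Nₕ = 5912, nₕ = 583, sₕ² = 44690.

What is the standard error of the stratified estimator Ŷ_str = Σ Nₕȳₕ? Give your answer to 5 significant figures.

152130

Var(Ŷ_str) = Σₕ Nₕ²(1 − fₕ)sₕ²/nₕ.
Central: 6116²·(1 − 1177/6116)·51830/1177 = 1.3301826 × 10^9.
East: 16820²·(1 − 1094/16820)·43400/1094 = 1.0493411 × 10^10.
North: 14709²·(1 − 2372/14709)·116400/2372 = 8.9049402 × 10^9.
South: 5912²·(1 − 583/5912)·44690/583 = 2.4150267 × 10^9.
Sum = 2.3143561 × 10^10.
SE = √(2.3143561 × 10^10) = 152130.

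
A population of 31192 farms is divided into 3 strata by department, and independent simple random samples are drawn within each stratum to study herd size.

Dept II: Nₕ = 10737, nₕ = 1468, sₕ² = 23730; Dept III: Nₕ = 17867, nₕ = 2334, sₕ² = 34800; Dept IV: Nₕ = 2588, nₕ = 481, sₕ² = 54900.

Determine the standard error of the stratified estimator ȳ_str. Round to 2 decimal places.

Var(ȳ_str) = Σₕ Wₕ²(1 − fₕ)sₕ²/nₕ with Wₕ = Nₕ/N, N = 31192.
Dept II: Wₕ = 0.34422288; term = 0.34422288²·(1 − 0.13672348)·23730/1468 = 1.6534881.
Dept III: Wₕ = 0.57280713; term = 0.57280713²·(1 − 0.13063189)·34800/2334 = 4.2530347.
Dept IV: Wₕ = 0.08296999; term = 0.08296999²·(1 − 0.18585781)·54900/481 = 0.6396901.
Sum = 6.5462129.
SE = √(6.5462129) = 2.56.

2.56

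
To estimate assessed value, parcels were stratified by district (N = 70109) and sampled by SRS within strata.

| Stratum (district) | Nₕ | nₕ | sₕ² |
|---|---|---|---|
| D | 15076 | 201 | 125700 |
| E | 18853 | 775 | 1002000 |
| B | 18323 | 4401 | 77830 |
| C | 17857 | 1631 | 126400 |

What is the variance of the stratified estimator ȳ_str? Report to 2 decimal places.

Var(ȳ_str) = Σₕ Wₕ²(1 − fₕ)sₕ²/nₕ with Wₕ = Nₕ/N, N = 70109.
D: Wₕ = 0.21503659; term = 0.21503659²·(1 − 0.01333245)·125700/201 = 28.532168.
E: Wₕ = 0.26890984; term = 0.26890984²·(1 − 0.04110752)·1002000/775 = 89.6498.
B: Wₕ = 0.26135018; term = 0.26135018²·(1 − 0.24018993)·77830/4401 = 0.91779635.
C: Wₕ = 0.25470339; term = 0.25470339²·(1 − 0.09133673)·126400/1631 = 4.5684149.
Sum = 123.66818.

123.67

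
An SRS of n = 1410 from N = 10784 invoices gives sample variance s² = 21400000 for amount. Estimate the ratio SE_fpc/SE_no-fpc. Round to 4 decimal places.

f = n/N = 1410/10784 = 0.13074926.
SE_no-fpc = √(s²/n) = 123.19621; SE_fpc = √((1−f)s²/n) = 114.86028.
Ratio = √(1−f) = 0.93233617.

0.9323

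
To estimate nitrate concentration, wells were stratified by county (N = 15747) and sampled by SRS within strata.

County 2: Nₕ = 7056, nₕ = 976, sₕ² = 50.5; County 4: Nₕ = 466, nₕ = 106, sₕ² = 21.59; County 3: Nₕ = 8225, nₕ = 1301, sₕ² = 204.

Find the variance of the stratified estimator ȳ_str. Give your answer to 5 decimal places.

0.04510

Var(ȳ_str) = Σₕ Wₕ²(1 − fₕ)sₕ²/nₕ with Wₕ = Nₕ/N, N = 15747.
County 2: Wₕ = 0.44808535; term = 0.44808535²·(1 − 0.13832200)·50.5/976 = 0.0089517523.
County 4: Wₕ = 0.02959294; term = 0.02959294²·(1 − 0.22746781)·21.59/106 = 1.3779693 × 10^-4.
County 3: Wₕ = 0.52232171; term = 0.52232171²·(1 − 0.15817629)·204/1301 = 0.036012244.
Sum = 0.045101793.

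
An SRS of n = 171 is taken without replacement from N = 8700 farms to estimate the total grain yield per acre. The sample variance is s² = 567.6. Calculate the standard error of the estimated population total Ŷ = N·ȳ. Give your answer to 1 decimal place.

Var(Ŷ) = N²·Var(ȳ) = N²·(1 − n/N)·s²/n.
f = 171/8700 = 0.01965517; Var(ȳ) = 0.98034483·567.6/171 = 3.2540569.
Var(Ŷ) = 8700² · 3.2540569 = 2.4629957 × 10^8.
SE(Ŷ) = √(2.4629957 × 10^8) = 15693.9.

15693.9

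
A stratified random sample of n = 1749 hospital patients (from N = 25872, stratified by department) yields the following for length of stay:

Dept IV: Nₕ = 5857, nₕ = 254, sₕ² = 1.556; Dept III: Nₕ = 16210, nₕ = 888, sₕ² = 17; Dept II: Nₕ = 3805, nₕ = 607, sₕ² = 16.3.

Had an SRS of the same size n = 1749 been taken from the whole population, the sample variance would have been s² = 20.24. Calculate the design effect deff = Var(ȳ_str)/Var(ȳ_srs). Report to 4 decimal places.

Var(ȳ_str) = Σ Wₕ²(1−fₕ)sₕ²/nₕ with Wₕ = Nₕ/25872:
  Dept IV: (5857/25872)²·(1−254/5857)·1.556/254 = 3.0033899 × 10^-4
  Dept III: (16210/25872)²·(1−888/16210)·17/888 = 0.0071035333
  Dept II: (3805/25872)²·(1−607/3805)·16.3/607 = 4.8817106 × 10^-4
  → Var(ȳ_str) = 0.0078920434.
Var(ȳ_srs) = (1 − 1749/25872)·20.24/1749 = 0.010790014.
deff = 0.0078920434 / 0.010790014 = 0.7314.

0.7314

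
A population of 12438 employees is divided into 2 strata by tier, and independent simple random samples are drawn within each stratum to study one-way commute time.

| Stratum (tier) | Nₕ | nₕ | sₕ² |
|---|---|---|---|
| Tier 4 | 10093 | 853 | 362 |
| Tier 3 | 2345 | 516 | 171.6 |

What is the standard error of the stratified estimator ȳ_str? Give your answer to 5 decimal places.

0.51483

Var(ȳ_str) = Σₕ Wₕ²(1 − fₕ)sₕ²/nₕ with Wₕ = Nₕ/N, N = 12438.
Tier 4: Wₕ = 0.81146487; term = 0.81146487²·(1 − 0.08451402)·362/853 = 0.25582953.
Tier 3: Wₕ = 0.18853513; term = 0.18853513²·(1 − 0.22004264)·171.6/516 = 0.0092198325.
Sum = 0.26504936.
SE = √(0.26504936) = 0.51483.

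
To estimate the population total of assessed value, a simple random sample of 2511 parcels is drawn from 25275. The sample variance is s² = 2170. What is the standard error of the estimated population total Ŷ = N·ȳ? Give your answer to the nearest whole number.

22299

Var(Ŷ) = N²·Var(ȳ) = N²·(1 − n/N)·s²/n.
f = 2511/25275 = 0.09934718; Var(ȳ) = 0.90065282·2170/2511 = 0.77834194.
Var(Ŷ) = 25275² · 0.77834194 = 4.9722478 × 10^8.
SE(Ŷ) = √(4.9722478 × 10^8) = 22299.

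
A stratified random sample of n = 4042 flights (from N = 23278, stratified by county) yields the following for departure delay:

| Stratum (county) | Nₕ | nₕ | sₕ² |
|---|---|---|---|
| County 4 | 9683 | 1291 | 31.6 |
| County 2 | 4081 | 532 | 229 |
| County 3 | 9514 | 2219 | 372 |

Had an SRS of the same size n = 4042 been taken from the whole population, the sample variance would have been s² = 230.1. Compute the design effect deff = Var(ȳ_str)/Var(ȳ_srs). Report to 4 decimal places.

Var(ȳ_str) = Σ Wₕ²(1−fₕ)sₕ²/nₕ with Wₕ = Nₕ/23278:
  County 4: (9683/23278)²·(1−1291/9683)·31.6/1291 = 0.0036706664
  County 2: (4081/23278)²·(1−532/4081)·229/532 = 0.01150549
  County 3: (9514/23278)²·(1−2219/9514)·372/2219 = 0.021472507
  → Var(ȳ_str) = 0.036648663.
Var(ȳ_srs) = (1 − 4042/23278)·230.1/4042 = 0.047042394.
deff = 0.036648663 / 0.047042394 = 0.7791.

0.7791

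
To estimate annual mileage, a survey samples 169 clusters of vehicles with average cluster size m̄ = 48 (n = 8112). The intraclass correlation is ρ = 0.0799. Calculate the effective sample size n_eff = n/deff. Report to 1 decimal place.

deff = 1 + (48 − 1)·0.0799 = 1 + 3.7553 = 4.7553.
n_eff = 8112 / 4.7553 = 1705.9.

1705.9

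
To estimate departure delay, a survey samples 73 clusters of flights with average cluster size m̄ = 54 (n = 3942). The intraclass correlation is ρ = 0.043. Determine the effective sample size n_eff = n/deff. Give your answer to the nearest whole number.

deff = 1 + (54 − 1)·0.043 = 1 + 2.279 = 3.279.
n_eff = 3942 / 3.279 = 1202.

1202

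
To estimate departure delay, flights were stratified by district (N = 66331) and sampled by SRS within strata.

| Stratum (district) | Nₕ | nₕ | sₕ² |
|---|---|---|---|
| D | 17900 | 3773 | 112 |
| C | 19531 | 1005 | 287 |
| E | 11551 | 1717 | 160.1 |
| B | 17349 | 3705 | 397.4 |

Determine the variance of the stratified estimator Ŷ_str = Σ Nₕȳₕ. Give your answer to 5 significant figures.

Var(Ŷ_str) = Σₕ Nₕ²(1 − fₕ)sₕ²/nₕ.
D: 17900²·(1 − 3773/17900)·112/3773 = 7.506443 × 10^6.
C: 19531²·(1 − 1005/19531)·287/1005 = 1.0332894 × 10^8.
E: 11551²·(1 − 1717/11551)·160.1/1717 = 1.0591826 × 10^7.
B: 17349²·(1 − 3705/17349)·397.4/3705 = 2.5389597 × 10^7.
Sum = 1.4681681 × 10^8.

1.4682 × 10^8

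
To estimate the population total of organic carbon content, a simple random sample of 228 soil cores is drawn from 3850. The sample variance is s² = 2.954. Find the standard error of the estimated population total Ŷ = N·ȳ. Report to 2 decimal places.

Var(Ŷ) = N²·Var(ȳ) = N²·(1 − n/N)·s²/n.
f = 228/3850 = 0.05922078; Var(ȳ) = 0.94077922·2.954/228 = 0.012188868.
Var(Ŷ) = 3850² · 0.012188868 = 180669.5.
SE(Ŷ) = √(180669.5) = 425.05.

425.05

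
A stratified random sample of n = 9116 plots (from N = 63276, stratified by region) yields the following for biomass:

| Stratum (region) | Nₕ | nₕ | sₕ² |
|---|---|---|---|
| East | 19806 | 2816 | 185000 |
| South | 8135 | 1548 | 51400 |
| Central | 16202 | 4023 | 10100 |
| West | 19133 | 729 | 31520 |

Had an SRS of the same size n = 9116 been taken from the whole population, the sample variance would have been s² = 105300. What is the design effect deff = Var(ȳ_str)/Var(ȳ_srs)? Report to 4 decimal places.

Var(ȳ_str) = Σ Wₕ²(1−fₕ)sₕ²/nₕ with Wₕ = Nₕ/63276:
  East: (19806/63276)²·(1−2816/19806)·185000/2816 = 5.5214252
  South: (8135/63276)²·(1−1548/8135)·51400/1548 = 0.44438496
  Central: (16202/63276)²·(1−4023/16202)·10100/4023 = 0.12372959
  West: (19133/63276)²·(1−729/19133)·31520/729 = 3.8025588
  → Var(ȳ_str) = 9.8920986.
Var(ȳ_srs) = (1 − 9116/63276)·105300/9116 = 9.8869808.
deff = 9.8920986 / 9.8869808 = 1.0005.

1.0005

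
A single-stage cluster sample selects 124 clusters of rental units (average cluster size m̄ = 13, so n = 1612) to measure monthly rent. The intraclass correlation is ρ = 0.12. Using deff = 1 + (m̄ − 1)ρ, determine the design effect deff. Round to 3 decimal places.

deff = 1 + (13 − 1)·0.12 = 1 + 1.44 = 2.44.

2.440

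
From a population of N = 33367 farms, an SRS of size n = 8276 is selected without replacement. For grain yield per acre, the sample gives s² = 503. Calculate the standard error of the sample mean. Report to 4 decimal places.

0.2138

Under SRS without replacement, Var(ȳ) = (1 − f)·s²/n with f = n/N = 8276/33367 = 0.24802949.
Var(ȳ) = (1 − 0.24802949)·503/8276 = 0.75197051·0.060778154 = 0.045703379.
SE(ȳ) = √(0.045703379) = 0.2138.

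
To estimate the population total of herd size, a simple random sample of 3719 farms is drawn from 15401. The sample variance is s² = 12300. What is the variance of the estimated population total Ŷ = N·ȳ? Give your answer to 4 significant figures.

Var(Ŷ) = N²·Var(ȳ) = N²·(1 − n/N)·s²/n.
f = 3719/15401 = 0.24147783; Var(ȳ) = 0.75852217·12300/3719 = 2.5086912.
Var(Ŷ) = 15401² · 2.5086912 = 5.9503848 × 10^8.

5.950 × 10^8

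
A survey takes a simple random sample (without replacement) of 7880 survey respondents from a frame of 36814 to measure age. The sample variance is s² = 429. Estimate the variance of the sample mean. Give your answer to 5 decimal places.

Under SRS without replacement, Var(ȳ) = (1 − f)·s²/n with f = n/N = 7880/36814 = 0.21404900.
Var(ȳ) = (1 − 0.21404900)·429/7880 = 0.78595100·0.054441624 = 0.042788449.

0.04279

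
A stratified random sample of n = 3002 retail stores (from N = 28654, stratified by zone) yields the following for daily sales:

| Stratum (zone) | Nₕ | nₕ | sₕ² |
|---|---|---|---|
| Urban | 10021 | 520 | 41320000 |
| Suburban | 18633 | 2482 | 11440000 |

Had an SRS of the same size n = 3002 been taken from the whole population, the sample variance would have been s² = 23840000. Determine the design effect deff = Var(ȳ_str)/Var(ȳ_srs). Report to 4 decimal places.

1.5337

Var(ȳ_str) = Σ Wₕ²(1−fₕ)sₕ²/nₕ with Wₕ = Nₕ/28654:
  Urban: (10021/28654)²·(1−520/10021)·41320000/520 = 9214.3952
  Suburban: (18633/28654)²·(1−2482/18633)·11440000/2482 = 1689.4134
  → Var(ȳ_str) = 10903.809.
Var(ȳ_srs) = (1 − 3002/28654)·23840000/3002 = 7109.3769.
deff = 10903.809 / 7109.3769 = 1.5337.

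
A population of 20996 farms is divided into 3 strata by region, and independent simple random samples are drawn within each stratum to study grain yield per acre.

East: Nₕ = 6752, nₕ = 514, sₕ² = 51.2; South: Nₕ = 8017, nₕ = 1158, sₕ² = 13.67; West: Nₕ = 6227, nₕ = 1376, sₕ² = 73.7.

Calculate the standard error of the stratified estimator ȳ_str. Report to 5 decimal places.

0.12108

Var(ȳ_str) = Σₕ Wₕ²(1 − fₕ)sₕ²/nₕ with Wₕ = Nₕ/N, N = 20996.
East: Wₕ = 0.32158506; term = 0.32158506²·(1 − 0.07612559)·51.2/514 = 0.0095172509.
South: Wₕ = 0.38183464; term = 0.38183464²·(1 − 0.14444306)·13.67/1158 = 0.0014725143.
West: Wₕ = 0.29658030; term = 0.29658030²·(1 − 0.22097318)·73.7/1376 = 0.003670169.
Sum = 0.014659934.
SE = √(0.014659934) = 0.12108.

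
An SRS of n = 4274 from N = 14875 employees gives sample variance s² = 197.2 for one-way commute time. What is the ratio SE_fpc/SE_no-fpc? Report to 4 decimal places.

0.8442

f = n/N = 4274/14875 = 0.28732773.
SE_no-fpc = √(s²/n) = 0.21480095; SE_fpc = √((1−f)s²/n) = 0.18133479.
Ratio = √(1−f) = 0.84419919.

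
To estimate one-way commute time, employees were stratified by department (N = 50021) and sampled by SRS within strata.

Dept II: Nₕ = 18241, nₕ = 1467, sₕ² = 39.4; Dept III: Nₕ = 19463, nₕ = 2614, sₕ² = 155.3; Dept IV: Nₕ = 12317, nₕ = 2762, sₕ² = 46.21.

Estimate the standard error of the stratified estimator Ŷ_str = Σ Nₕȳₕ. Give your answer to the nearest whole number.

Var(Ŷ_str) = Σₕ Nₕ²(1 − fₕ)sₕ²/nₕ.
Dept II: 18241²·(1 − 1467/18241)·39.4/1467 = 8.217721 × 10^6.
Dept III: 19463²·(1 − 2614/19463)·155.3/2614 = 1.9482729 × 10^7.
Dept IV: 12317²·(1 − 2762/12317)·46.21/2762 = 1.96901 × 10^6.
Sum = 2.966946 × 10^7.
SE = √(2.966946 × 10^7) = 5447.

5447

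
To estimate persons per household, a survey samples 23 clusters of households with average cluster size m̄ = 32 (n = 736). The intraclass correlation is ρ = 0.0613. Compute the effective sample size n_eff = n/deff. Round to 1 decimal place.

253.8

deff = 1 + (32 − 1)·0.0613 = 1 + 1.9003 = 2.9003.
n_eff = 736 / 2.9003 = 253.8.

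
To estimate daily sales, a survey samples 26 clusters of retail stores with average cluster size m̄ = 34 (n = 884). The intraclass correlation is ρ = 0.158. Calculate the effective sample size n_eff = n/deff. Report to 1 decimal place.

142.3

deff = 1 + (34 − 1)·0.158 = 1 + 5.214 = 6.214.
n_eff = 884 / 6.214 = 142.3.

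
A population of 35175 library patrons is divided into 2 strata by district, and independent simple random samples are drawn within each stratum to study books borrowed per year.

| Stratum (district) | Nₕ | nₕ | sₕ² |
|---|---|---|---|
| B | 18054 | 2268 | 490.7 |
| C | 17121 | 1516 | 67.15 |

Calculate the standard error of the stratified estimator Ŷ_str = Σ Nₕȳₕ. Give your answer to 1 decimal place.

Var(Ŷ_str) = Σₕ Nₕ²(1 − fₕ)sₕ²/nₕ.
B: 18054²·(1 − 2268/18054)·490.7/2268 = 6.1662133 × 10^7.
C: 17121²·(1 − 1516/17121)·67.15/1516 = 1.1834222 × 10^7.
Sum = 7.3496355 × 10^7.
SE = √(7.3496355 × 10^7) = 8573.0.

8573.0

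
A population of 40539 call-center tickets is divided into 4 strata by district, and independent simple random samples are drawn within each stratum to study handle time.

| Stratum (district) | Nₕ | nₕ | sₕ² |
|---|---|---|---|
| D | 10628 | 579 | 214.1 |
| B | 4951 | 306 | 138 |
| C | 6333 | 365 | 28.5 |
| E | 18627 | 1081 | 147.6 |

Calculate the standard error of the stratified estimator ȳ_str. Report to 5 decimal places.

0.24350

Var(ȳ_str) = Σₕ Wₕ²(1 − fₕ)sₕ²/nₕ with Wₕ = Nₕ/N, N = 40539.
D: Wₕ = 0.26216730; term = 0.26216730²·(1 − 0.05447874)·214.1/579 = 0.024030701.
B: Wₕ = 0.12212931; term = 0.12212931²·(1 − 0.06180570)·138/306 = 0.0063108846.
C: Wₕ = 0.15621994; term = 0.15621994²·(1 − 0.05763461)·28.5/365 = 0.0017957432.
E: Wₕ = 0.45948346; term = 0.45948346²·(1 − 0.05803404)·147.6/1081 = 0.027154114.
Sum = 0.059291443.
SE = √(0.059291443) = 0.24350.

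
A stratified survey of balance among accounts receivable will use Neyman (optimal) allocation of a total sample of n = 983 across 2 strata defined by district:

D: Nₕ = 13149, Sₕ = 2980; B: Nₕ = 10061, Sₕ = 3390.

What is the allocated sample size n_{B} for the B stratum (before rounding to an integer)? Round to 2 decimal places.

457.45

Neyman allocation: nₕ = n·NₕSₕ / Σⱼ NⱼSⱼ.
Σ NⱼSⱼ = 13149·2980 + 10061·3390 = 7.329081 × 10^7.
n_{B} = 983·10061·3390 / (7.329081 × 10^7) = 457.45.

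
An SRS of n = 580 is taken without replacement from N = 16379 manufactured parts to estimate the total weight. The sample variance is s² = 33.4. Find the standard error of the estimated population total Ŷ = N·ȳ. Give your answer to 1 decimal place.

Var(Ŷ) = N²·Var(ȳ) = N²·(1 − n/N)·s²/n.
f = 580/16379 = 0.03541120; Var(ȳ) = 0.96458880·33.4/580 = 0.05554701.
Var(Ŷ) = 16379² · 0.05554701 = 1.4901688 × 10^7.
SE(Ŷ) = √(1.4901688 × 10^7) = 3860.3.

3860.3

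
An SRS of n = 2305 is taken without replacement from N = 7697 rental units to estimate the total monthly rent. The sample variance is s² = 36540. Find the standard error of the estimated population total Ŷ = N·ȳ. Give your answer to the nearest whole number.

Var(Ŷ) = N²·Var(ȳ) = N²·(1 − n/N)·s²/n.
f = 2305/7697 = 0.29946732; Var(ȳ) = 0.70053268·36540/2305 = 11.10519.
Var(Ŷ) = 7697² · 11.10519 = 6.5791376 × 10^8.
SE(Ŷ) = √(6.5791376 × 10^8) = 25650.

25650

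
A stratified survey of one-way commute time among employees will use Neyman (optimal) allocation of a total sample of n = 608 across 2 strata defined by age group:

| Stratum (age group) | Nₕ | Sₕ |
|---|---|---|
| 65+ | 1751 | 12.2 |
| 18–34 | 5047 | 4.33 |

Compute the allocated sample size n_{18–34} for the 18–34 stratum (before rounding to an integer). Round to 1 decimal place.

Neyman allocation: nₕ = n·NₕSₕ / Σⱼ NⱼSⱼ.
Σ NⱼSⱼ = 1751·12.2 + 5047·4.33 = 43215.71.
n_{18–34} = 608·5047·4.33 / 43215.71 = 307.5.

307.5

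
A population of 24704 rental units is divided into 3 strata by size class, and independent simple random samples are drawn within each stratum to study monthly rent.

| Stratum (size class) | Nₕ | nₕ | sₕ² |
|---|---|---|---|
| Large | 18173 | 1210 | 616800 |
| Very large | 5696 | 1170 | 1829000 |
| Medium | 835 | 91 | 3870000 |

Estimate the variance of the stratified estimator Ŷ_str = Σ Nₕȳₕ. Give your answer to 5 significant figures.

Var(Ŷ_str) = Σₕ Nₕ²(1 − fₕ)sₕ²/nₕ.
Large: 18173²·(1 − 1210/18173)·616800/1210 = 1.5714056 × 10^11.
Very large: 5696²·(1 − 1170/5696)·1829000/1170 = 4.030068 × 10^10.
Medium: 835²·(1 − 91/835)·3870000/91 = 2.6419767 × 10^10.
Sum = 2.2386101 × 10^11.

2.2386 × 10^11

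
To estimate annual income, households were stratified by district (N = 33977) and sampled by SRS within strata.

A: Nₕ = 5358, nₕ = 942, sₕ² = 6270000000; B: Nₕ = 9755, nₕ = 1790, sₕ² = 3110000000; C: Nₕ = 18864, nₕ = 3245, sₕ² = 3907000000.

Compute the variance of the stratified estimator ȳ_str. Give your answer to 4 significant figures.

Var(ȳ_str) = Σₕ Wₕ²(1 − fₕ)sₕ²/nₕ with Wₕ = Nₕ/N, N = 33977.
A: Wₕ = 0.15769491; term = 0.15769491²·(1 − 0.17581187)·6270000000/942 = 136420.1.
B: Wₕ = 0.28710598; term = 0.28710598²·(1 − 0.18349564)·3110000000/1790 = 116936.57.
C: Wₕ = 0.55519911; term = 0.55519911²·(1 − 0.17202078)·3907000000/3245 = 307288.04.
Sum = 560644.71.

560600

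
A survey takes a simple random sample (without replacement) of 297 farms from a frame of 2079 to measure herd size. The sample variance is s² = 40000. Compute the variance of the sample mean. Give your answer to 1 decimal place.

115.4

Under SRS without replacement, Var(ȳ) = (1 − f)·s²/n with f = n/N = 297/2079 = 0.14285714.
Var(ȳ) = (1 − 0.14285714)·40000/297 = 0.85714286·134.68013 = 115.44012.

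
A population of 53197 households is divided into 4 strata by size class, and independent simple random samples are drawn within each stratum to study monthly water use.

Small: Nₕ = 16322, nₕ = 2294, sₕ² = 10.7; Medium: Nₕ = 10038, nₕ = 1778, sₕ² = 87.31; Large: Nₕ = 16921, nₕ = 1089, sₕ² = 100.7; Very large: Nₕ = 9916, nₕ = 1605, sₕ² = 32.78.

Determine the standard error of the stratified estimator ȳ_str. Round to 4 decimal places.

0.1057

Var(ȳ_str) = Σₕ Wₕ²(1 − fₕ)sₕ²/nₕ with Wₕ = Nₕ/N, N = 53197.
Small: Wₕ = 0.30682181; term = 0.30682181²·(1 − 0.14054650)·10.7/2294 = 3.773855 × 10^-4.
Medium: Wₕ = 0.18869485; term = 0.18869485²·(1 − 0.17712692)·87.31/1778 = 0.0014387495.
Large: Wₕ = 0.31808185; term = 0.31808185²·(1 − 0.06435790)·100.7/1089 = 0.0087536487.
Very large: Wₕ = 0.18640149; term = 0.18640149²·(1 − 0.16185962)·32.78/1605 = 5.9477051 × 10^-4.
Sum = 0.011164554.
SE = √(0.011164554) = 0.1057.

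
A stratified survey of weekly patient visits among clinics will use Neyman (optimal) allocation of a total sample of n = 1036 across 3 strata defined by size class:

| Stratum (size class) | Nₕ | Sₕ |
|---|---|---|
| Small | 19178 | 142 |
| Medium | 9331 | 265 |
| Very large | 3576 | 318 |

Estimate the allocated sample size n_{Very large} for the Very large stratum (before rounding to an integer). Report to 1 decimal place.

Neyman allocation: nₕ = n·NₕSₕ / Σⱼ NⱼSⱼ.
Σ NⱼSⱼ = 19178·142 + 9331·265 + 3576·318 = 6.333159 × 10^6.
n_{Very large} = 1036·3576·318 / (6.333159 × 10^6) = 186.0.

186.0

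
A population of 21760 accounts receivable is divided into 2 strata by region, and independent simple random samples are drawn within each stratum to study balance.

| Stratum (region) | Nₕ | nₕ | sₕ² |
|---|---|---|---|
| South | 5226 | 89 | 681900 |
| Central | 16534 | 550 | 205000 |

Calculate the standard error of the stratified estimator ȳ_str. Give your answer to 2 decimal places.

Var(ȳ_str) = Σₕ Wₕ²(1 − fₕ)sₕ²/nₕ with Wₕ = Nₕ/N, N = 21760.
South: Wₕ = 0.24016544; term = 0.24016544²·(1 − 0.01703023)·681900/89 = 434.40206.
Central: Wₕ = 0.75983456; term = 0.75983456²·(1 − 0.03326479)·205000/550 = 208.03519.
Sum = 642.43725.
SE = √(642.43725) = 25.35.

25.35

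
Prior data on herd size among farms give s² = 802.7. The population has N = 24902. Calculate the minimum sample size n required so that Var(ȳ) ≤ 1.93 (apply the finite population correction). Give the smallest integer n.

Without fpc, n₀ = s²/D = 802.7/1.93 = 415.9067.
With fpc, (1 − n/N)·s²/n ≤ D requires n ≥ n₀/(1 + n₀/N) = 415.9067/(1 + 415.9067/24902) = 409.0744.
Rounding up, n = 410.

410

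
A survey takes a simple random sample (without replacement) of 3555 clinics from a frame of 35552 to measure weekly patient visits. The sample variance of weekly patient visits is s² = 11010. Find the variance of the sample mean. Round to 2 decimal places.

Under SRS without replacement, Var(ȳ) = (1 − f)·s²/n with f = n/N = 3555/35552 = 0.09999437.
Var(ȳ) = (1 − 0.09999437)·11010/3555 = 0.90000563·3.0970464 = 2.7873592.

2.79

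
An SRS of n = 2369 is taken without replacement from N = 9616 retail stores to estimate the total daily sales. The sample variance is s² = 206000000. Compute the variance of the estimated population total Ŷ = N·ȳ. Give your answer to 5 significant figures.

6.0598 × 10^12

Var(Ŷ) = N²·Var(ȳ) = N²·(1 − n/N)·s²/n.
f = 2369/9616 = 0.24636023; Var(ȳ) = 0.75363977·206000000/2369 = 65533.893.
Var(Ŷ) = 9616² · 65533.893 = 6.0597524 × 10^12.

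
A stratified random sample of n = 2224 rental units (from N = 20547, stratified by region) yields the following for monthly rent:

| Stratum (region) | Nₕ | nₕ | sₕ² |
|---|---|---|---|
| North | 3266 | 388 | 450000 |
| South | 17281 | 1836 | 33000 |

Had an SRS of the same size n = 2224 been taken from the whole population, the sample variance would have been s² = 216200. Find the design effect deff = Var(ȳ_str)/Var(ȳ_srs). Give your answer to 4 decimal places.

0.4289

Var(ȳ_str) = Σ Wₕ²(1−fₕ)sₕ²/nₕ with Wₕ = Nₕ/20547:
  North: (3266/20547)²·(1−388/3266)·450000/388 = 25.822062
  South: (17281/20547)²·(1−1836/17281)·33000/1836 = 11.363214
  → Var(ȳ_str) = 37.185276.
Var(ȳ_srs) = (1 − 2224/20547)·216200/2224 = 86.690013.
deff = 37.185276 / 86.690013 = 0.4289.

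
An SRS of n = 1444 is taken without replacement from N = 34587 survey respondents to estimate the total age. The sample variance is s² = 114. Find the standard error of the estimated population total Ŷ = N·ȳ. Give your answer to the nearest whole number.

9513

Var(Ŷ) = N²·Var(ȳ) = N²·(1 − n/N)·s²/n.
f = 1444/34587 = 0.04174979; Var(ȳ) = 0.95825021·114/1444 = 0.075651332.
Var(Ŷ) = 34587² · 0.075651332 = 9.0498705 × 10^7.
SE(Ŷ) = √(9.0498705 × 10^7) = 9513.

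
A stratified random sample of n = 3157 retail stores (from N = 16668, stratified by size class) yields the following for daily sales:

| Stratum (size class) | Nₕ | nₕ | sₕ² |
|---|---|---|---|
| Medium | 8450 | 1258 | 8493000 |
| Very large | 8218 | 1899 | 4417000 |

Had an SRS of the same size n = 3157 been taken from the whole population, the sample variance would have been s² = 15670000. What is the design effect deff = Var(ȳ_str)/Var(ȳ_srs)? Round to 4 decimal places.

0.4751

Var(ȳ_str) = Σ Wₕ²(1−fₕ)sₕ²/nₕ with Wₕ = Nₕ/16668:
  Medium: (8450/16668)²·(1−1258/8450)·8493000/1258 = 1476.7939
  Very large: (8218/16668)²·(1−1899/8218)·4417000/1899 = 434.76036
  → Var(ȳ_str) = 1911.5543.
Var(ȳ_srs) = (1 − 3157/16668)·15670000/3157 = 4023.4482.
deff = 1911.5543 / 4023.4482 = 0.4751.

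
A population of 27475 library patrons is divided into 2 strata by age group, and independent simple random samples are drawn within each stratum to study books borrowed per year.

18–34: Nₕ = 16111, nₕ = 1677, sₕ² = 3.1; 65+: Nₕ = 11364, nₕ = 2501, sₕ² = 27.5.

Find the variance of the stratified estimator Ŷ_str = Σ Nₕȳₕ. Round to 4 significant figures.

1.537 × 10^6

Var(Ŷ_str) = Σₕ Nₕ²(1 − fₕ)sₕ²/nₕ.
18–34: 16111²·(1 − 1677/16111)·3.1/1677 = 429870.69.
65+: 11364²·(1 − 2501/11364)·27.5/2501 = 1.1074675 × 10^6.
Sum = 1.5373382 × 10^6.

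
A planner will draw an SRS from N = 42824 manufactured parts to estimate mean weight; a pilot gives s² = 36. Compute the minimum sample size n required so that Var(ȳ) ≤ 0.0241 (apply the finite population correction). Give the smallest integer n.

Without fpc, n₀ = s²/D = 36/0.0241 = 1493.7759.
With fpc, (1 − n/N)·s²/n ≤ D requires n ≥ n₀/(1 + n₀/N) = 1493.7759/(1 + 1493.7759/42824) = 1443.4267.
Rounding up, n = 1444.

1444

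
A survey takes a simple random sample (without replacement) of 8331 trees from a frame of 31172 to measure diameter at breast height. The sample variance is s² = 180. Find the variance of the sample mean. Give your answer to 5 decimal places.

Under SRS without replacement, Var(ȳ) = (1 − f)·s²/n with f = n/N = 8331/31172 = 0.26725908.
Var(ȳ) = (1 − 0.26725908)·180/8331 = 0.73274092·0.02160605 = 0.015831637.

0.01583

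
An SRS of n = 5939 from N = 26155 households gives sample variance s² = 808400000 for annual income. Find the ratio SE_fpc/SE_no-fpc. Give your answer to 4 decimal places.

0.8792

f = n/N = 5939/26155 = 0.22706939.
SE_no-fpc = √(s²/n) = 368.94063; SE_fpc = √((1−f)s²/n) = 324.35959.
Ratio = √(1−f) = 0.87916472.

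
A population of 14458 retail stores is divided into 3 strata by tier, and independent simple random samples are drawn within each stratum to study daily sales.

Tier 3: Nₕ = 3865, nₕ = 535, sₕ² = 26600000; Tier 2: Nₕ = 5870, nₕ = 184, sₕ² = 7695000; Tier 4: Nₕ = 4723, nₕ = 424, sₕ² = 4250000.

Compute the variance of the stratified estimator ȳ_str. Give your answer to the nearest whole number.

10713

Var(ȳ_str) = Σₕ Wₕ²(1 − fₕ)sₕ²/nₕ with Wₕ = Nₕ/N, N = 14458.
Tier 3: Wₕ = 0.26732605; term = 0.26732605²·(1 − 0.13842173)·26600000/535 = 3061.2947.
Tier 2: Wₕ = 0.40600360; term = 0.40600360²·(1 − 0.03134583)·7695000/184 = 6677.5833.
Tier 4: Wₕ = 0.32667036; term = 0.32667036²·(1 − 0.08977345)·4250000/424 = 973.62569.
Sum = 10712.504.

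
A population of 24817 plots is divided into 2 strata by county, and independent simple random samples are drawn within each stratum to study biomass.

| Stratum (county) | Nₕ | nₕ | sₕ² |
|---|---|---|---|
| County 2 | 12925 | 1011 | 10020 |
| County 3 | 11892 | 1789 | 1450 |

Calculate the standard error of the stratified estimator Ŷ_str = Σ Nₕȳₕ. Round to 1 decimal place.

Var(Ŷ_str) = Σₕ Nₕ²(1 − fₕ)sₕ²/nₕ.
County 2: 12925²·(1 − 1011/12925)·10020/1011 = 1.5261763 × 10^9.
County 3: 11892²·(1 − 1789/11892)·1450/1789 = 9.7378463 × 10^7.
Sum = 1.6235548 × 10^9.
SE = √(1.6235548 × 10^9) = 40293.4.

40293.4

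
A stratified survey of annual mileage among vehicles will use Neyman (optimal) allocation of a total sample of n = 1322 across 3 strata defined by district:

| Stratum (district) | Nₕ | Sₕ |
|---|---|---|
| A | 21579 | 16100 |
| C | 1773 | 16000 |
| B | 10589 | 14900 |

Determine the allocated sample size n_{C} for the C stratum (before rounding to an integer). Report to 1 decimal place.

Neyman allocation: nₕ = n·NₕSₕ / Σⱼ NⱼSⱼ.
Σ NⱼSⱼ = 21579·16100 + 1773·16000 + 10589·14900 = 5.33566 × 10^8.
n_{C} = 1322·1773·16000 / (5.33566 × 10^8) = 70.3.

70.3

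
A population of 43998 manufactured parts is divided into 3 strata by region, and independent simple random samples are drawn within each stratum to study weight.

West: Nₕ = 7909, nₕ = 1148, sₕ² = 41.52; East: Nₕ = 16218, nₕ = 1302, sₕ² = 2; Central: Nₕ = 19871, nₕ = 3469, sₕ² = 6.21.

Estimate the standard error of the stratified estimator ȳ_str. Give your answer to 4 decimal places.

0.0386

Var(ȳ_str) = Σₕ Wₕ²(1 − fₕ)sₕ²/nₕ with Wₕ = Nₕ/N, N = 43998.
West: Wₕ = 0.17975817; term = 0.17975817²·(1 − 0.14515109)·41.52/1148 = 9.9903821 × 10^-4.
East: Wₕ = 0.36860766; term = 0.36860766²·(1 − 0.08028117)·2/1302 = 1.919565 × 10^-4.
Central: Wₕ = 0.45163417; term = 0.45163417²·(1 − 0.17457602)·6.21/3469 = 3.0139633 × 10^-4.
Sum = 0.001492391.
SE = √(0.001492391) = 0.0386.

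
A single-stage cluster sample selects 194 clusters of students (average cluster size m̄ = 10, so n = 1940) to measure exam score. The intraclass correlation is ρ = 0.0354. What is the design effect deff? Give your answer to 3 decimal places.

1.319

deff = 1 + (10 − 1)·0.0354 = 1 + 0.3186 = 1.3186.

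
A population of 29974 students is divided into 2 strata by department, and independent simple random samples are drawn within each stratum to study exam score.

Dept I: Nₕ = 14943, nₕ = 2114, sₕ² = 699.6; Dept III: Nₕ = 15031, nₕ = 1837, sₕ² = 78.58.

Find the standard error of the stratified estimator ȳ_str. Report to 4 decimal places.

0.2829

Var(ȳ_str) = Σₕ Wₕ²(1 − fₕ)sₕ²/nₕ with Wₕ = Nₕ/N, N = 29974.
Dept I: Wₕ = 0.49853206; term = 0.49853206²·(1 − 0.14147092)·699.6/2114 = 0.07061322.
Dept III: Wₕ = 0.50146794; term = 0.50146794²·(1 − 0.12221409)·78.58/1837 = 0.0094423005.
Sum = 0.080055521.
SE = √(0.080055521) = 0.2829.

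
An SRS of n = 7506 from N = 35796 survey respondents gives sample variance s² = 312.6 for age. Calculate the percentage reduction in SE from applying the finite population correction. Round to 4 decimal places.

11.1005

f = n/N = 7506/35796 = 0.20968823.
SE_no-fpc = √(s²/n) = 0.20407519; SE_fpc = √((1−f)s²/n) = 0.18142178.
Ratio = √(1−f) = 0.88899481. Reduction = 100·(1 − 0.88899481) = 11.1005%.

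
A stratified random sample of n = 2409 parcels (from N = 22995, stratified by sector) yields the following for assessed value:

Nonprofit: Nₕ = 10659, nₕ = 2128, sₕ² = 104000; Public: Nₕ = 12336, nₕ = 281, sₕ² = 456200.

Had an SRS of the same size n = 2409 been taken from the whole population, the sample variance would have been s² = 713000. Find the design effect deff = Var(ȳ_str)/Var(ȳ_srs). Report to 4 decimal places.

Var(ȳ_str) = Σ Wₕ²(1−fₕ)sₕ²/nₕ with Wₕ = Nₕ/22995:
  Nonprofit: (10659/22995)²·(1−2128/10659)·104000/2128 = 8.4044886
  Public: (12336/22995)²·(1−281/12336)·456200/281 = 456.58718
  → Var(ȳ_str) = 464.99167.
Var(ȳ_srs) = (1 − 2409/22995)·713000/2409 = 264.96669.
deff = 464.99167 / 264.96669 = 1.7549.

1.7549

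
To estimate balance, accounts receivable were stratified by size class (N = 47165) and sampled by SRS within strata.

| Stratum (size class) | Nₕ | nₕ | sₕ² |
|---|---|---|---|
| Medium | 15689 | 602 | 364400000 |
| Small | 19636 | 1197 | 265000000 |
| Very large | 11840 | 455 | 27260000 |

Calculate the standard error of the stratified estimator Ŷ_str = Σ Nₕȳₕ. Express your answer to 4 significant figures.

Var(Ŷ_str) = Σₕ Nₕ²(1 − fₕ)sₕ²/nₕ.
Medium: 15689²·(1 − 602/15689)·364400000/602 = 1.4327817 × 10^14.
Small: 19636²·(1 − 1197/19636)·265000000/1197 = 8.0157121 × 10^13.
Very large: 11840²·(1 − 455/11840)·27260000/455 = 8.0760536 × 10^12.
Sum = 2.3151134 × 10^14.
SE = √(2.3151134 × 10^14) = 1.522 × 10^7.

1.522 × 10^7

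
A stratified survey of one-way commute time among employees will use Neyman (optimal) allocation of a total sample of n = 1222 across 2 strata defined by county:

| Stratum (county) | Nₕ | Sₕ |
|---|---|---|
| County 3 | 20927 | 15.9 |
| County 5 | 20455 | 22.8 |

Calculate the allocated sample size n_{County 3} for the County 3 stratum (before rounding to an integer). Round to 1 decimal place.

508.8

Neyman allocation: nₕ = n·NₕSₕ / Σⱼ NⱼSⱼ.
Σ NⱼSⱼ = 20927·15.9 + 20455·22.8 = 799113.3.
n_{County 3} = 1222·20927·15.9 / 799113.3 = 508.8.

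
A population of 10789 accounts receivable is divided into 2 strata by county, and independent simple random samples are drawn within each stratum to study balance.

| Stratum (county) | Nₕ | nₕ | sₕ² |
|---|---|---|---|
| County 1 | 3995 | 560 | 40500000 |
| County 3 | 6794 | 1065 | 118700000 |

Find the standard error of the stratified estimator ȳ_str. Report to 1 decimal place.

Var(ȳ_str) = Σₕ Wₕ²(1 − fₕ)sₕ²/nₕ with Wₕ = Nₕ/N, N = 10789.
County 1: Wₕ = 0.37028455; term = 0.37028455²·(1 − 0.14017522)·40500000/560 = 8526.0551.
County 3: Wₕ = 0.62971545; term = 0.62971545²·(1 − 0.15675596)·118700000/1065 = 37268.601.
Sum = 45794.656.
SE = √(45794.656) = 214.0.

214.0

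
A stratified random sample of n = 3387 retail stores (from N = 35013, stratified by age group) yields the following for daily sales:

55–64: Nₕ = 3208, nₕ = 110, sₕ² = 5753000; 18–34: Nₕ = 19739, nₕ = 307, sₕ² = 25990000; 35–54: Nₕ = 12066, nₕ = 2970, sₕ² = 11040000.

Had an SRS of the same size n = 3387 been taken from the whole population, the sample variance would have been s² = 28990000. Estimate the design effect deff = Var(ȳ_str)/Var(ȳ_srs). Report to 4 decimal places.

Var(ȳ_str) = Σ Wₕ²(1−fₕ)sₕ²/nₕ with Wₕ = Nₕ/35013:
  55–64: (3208/35013)²·(1−110/3208)·5753000/110 = 423.99312
  18–34: (19739/35013)²·(1−307/19739)·25990000/307 = 26488.167
  35–54: (12066/35013)²·(1−2970/12066)·11040000/2970 = 332.78807
  → Var(ȳ_str) = 27244.948.
Var(ȳ_srs) = (1 − 3387/35013)·28990000/3387 = 7731.2187.
deff = 27244.948 / 7731.2187 = 3.5240.

3.5240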